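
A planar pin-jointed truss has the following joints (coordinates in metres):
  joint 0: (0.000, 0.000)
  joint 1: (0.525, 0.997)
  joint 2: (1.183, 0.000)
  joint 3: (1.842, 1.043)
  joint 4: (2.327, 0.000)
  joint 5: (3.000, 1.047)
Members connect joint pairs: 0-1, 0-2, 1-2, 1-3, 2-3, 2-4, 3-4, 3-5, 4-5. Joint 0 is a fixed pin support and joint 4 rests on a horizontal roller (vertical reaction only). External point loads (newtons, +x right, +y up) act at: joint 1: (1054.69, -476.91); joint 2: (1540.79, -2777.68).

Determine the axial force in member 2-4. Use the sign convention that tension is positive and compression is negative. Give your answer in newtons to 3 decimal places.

N=6 nodes, M=9 members, R=3 reactions → 2N=12, M+R=12
member 0 (0-1): L=1.1268, (cx,cy)=(0.4659,0.8848)
member 1 (0-2): L=1.1830, (cx,cy)=(1.0000,0.0000)
member 2 (1-2): L=1.1946, (cx,cy)=(0.5508,-0.8346)
member 3 (1-3): L=1.3178, (cx,cy)=(0.9994,0.0349)
member 4 (2-3): L=1.2337, (cx,cy)=(0.5341,0.8454)
member 5 (2-4): L=1.1440, (cx,cy)=(1.0000,0.0000)
member 6 (3-4): L=1.1502, (cx,cy)=(0.4216,-0.9068)
member 7 (3-5): L=1.1580, (cx,cy)=(1.0000,0.0035)
member 8 (4-5): L=1.2446, (cx,cy)=(0.5407,0.8412)
solve A·x = −loads:
  F[0-1] = -1450.0048 N (compression)
  F[0-2] = +3271.0797 N (tension)
  F[1-2] = +873.2741 N (tension)
  F[1-3] = -2212.6642 N (compression)
  F[2-3] = +2423.5255 N (tension)
  F[2-4] = +916.8006 N (tension)
  F[3-4] = -2174.3289 N (compression)
  F[3-5] = -0.0000 N (compression)
  F[4-5] = -0.0000 N (compression)
  Rx@0 = -2595.4800 N
  Ry@0 = +1282.9961 N
  Ry@4 = +1971.5939 N

916.801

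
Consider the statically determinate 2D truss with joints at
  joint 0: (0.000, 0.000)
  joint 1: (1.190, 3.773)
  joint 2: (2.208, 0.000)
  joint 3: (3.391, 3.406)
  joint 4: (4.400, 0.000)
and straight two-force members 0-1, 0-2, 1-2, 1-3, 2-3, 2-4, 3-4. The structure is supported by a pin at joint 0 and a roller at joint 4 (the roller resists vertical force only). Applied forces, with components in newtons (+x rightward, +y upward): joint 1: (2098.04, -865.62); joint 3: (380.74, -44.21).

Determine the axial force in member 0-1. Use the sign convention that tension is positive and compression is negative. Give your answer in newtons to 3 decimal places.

N=5 nodes, M=7 members, R=3 reactions → 2N=10, M+R=10
member 0 (0-1): L=3.9562, (cx,cy)=(0.3008,0.9537)
member 1 (0-2): L=2.2080, (cx,cy)=(1.0000,0.0000)
member 2 (1-2): L=3.9079, (cx,cy)=(0.2605,-0.9655)
member 3 (1-3): L=2.2314, (cx,cy)=(0.9864,-0.1645)
member 4 (2-3): L=3.6056, (cx,cy)=(0.3281,0.9446)
member 5 (2-4): L=2.1920, (cx,cy)=(1.0000,0.0000)
member 6 (3-4): L=3.5523, (cx,cy)=(0.2840,-0.9588)
solve A·x = −loads:
  F[0-1] = +1522.6646 N (tension)
  F[0-2] = +2020.7737 N (tension)
  F[1-2] = -2217.1582 N (compression)
  F[1-3] = -1077.1404 N (compression)
  F[2-3] = +2266.0530 N (tension)
  F[2-4] = +699.7173 N (tension)
  F[3-4] = -2463.4429 N (compression)
  Rx@0 = -2478.7800 N
  Ry@0 = -1452.1494 N
  Ry@4 = +2361.9794 N

1522.665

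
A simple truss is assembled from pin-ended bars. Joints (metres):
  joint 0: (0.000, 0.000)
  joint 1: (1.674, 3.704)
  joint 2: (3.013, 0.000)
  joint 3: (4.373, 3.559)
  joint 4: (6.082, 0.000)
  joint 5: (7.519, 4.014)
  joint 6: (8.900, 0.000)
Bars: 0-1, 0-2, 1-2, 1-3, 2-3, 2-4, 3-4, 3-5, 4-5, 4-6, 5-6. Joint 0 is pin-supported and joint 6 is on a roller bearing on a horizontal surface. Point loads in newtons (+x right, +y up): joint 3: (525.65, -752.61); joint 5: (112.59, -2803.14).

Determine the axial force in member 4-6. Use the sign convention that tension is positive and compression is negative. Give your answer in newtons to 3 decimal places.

1031.778

N=7 nodes, M=11 members, R=3 reactions → 2N=14, M+R=14
member 0 (0-1): L=4.0647, (cx,cy)=(0.4118,0.9113)
member 1 (0-2): L=3.0130, (cx,cy)=(1.0000,0.0000)
member 2 (1-2): L=3.9386, (cx,cy)=(0.3400,-0.9404)
member 3 (1-3): L=2.7029, (cx,cy)=(0.9986,-0.0536)
member 4 (2-3): L=3.8100, (cx,cy)=(0.3570,0.9341)
member 5 (2-4): L=3.0690, (cx,cy)=(1.0000,0.0000)
member 6 (3-4): L=3.9481, (cx,cy)=(0.4329,-0.9015)
member 7 (3-5): L=3.1787, (cx,cy)=(0.9897,0.1431)
member 8 (4-5): L=4.2635, (cx,cy)=(0.3370,0.9415)
member 9 (4-6): L=2.8180, (cx,cy)=(1.0000,0.0000)
member 10 (5-6): L=4.2449, (cx,cy)=(0.3253,-0.9456)
solve A·x = −loads:
  F[0-1] = -611.0185 N (compression)
  F[0-2] = +889.8802 N (tension)
  F[1-2] = +618.4465 N (tension)
  F[1-3] = -462.5588 N (compression)
  F[2-3] = -622.6276 N (compression)
  F[2-4] = +1322.3831 N (tension)
  F[3-4] = -384.6072 N (compression)
  F[3-5] = -1054.1629 N (compression)
  F[4-5] = +368.2541 N (tension)
  F[4-6] = +1031.7779 N (tension)
  F[5-6] = -3171.4816 N (compression)
  Rx@0 = -638.2400 N
  Ry@0 = +556.7952 N
  Ry@6 = +2998.9548 N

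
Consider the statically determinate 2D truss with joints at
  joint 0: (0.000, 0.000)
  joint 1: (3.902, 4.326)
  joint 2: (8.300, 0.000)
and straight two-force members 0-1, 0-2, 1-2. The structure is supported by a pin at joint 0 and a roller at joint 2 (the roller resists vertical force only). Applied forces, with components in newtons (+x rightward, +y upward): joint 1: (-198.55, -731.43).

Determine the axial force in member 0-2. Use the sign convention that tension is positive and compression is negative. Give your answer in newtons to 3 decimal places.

N=3 nodes, M=3 members, R=3 reactions → 2N=6, M+R=6
member 0 (0-1): L=5.8258, (cx,cy)=(0.6698,0.7426)
member 1 (0-2): L=8.3000, (cx,cy)=(1.0000,0.0000)
member 2 (1-2): L=6.1690, (cx,cy)=(0.7129,-0.7012)
solve A·x = −loads:
  F[0-1] = -661.3004 N (compression)
  F[0-2] = +244.3757 N (tension)
  F[1-2] = -342.7822 N (compression)
  Rx@0 = +198.5500 N
  Ry@0 = +491.0550 N
  Ry@2 = +240.3750 N

244.376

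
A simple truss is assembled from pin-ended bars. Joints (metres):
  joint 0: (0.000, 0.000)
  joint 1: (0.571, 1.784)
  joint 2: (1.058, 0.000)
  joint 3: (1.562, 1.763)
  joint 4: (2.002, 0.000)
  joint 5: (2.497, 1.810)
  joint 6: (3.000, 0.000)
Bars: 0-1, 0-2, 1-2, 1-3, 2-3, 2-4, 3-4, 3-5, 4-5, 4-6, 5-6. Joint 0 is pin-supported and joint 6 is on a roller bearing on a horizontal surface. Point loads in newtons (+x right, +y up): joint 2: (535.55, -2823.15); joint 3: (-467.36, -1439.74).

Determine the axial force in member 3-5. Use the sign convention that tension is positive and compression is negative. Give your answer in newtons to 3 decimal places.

-823.204

N=7 nodes, M=11 members, R=3 reactions → 2N=14, M+R=14
member 0 (0-1): L=1.8732, (cx,cy)=(0.3048,0.9524)
member 1 (0-2): L=1.0580, (cx,cy)=(1.0000,0.0000)
member 2 (1-2): L=1.8493, (cx,cy)=(0.2633,-0.9647)
member 3 (1-3): L=0.9912, (cx,cy)=(0.9998,-0.0212)
member 4 (2-3): L=1.8336, (cx,cy)=(0.2749,0.9615)
member 5 (2-4): L=0.9440, (cx,cy)=(1.0000,0.0000)
member 6 (3-4): L=1.8171, (cx,cy)=(0.2421,-0.9702)
member 7 (3-5): L=0.9362, (cx,cy)=(0.9987,0.0502)
member 8 (4-5): L=1.8765, (cx,cy)=(0.2638,0.9646)
member 9 (4-6): L=0.9980, (cx,cy)=(1.0000,0.0000)
member 10 (5-6): L=1.8786, (cx,cy)=(0.2678,-0.9635)
solve A·x = −loads:
  F[0-1] = -2931.8250 N (compression)
  F[0-2] = +961.9095 N (tension)
  F[1-2] = +2931.0433 N (tension)
  F[1-3] = -1665.9724 N (compression)
  F[2-3] = -4.6091 N (compression)
  F[2-4] = +1199.5054 N (tension)
  F[3-4] = -1558.3077 N (compression)
  F[3-5] = -823.2037 N (compression)
  F[4-5] = +1567.4523 N (tension)
  F[4-6] = +408.6816 N (tension)
  F[5-6] = -1526.3341 N (compression)
  Rx@0 = -68.1900 N
  Ry@0 = +2792.2864 N
  Ry@6 = +1470.6036 N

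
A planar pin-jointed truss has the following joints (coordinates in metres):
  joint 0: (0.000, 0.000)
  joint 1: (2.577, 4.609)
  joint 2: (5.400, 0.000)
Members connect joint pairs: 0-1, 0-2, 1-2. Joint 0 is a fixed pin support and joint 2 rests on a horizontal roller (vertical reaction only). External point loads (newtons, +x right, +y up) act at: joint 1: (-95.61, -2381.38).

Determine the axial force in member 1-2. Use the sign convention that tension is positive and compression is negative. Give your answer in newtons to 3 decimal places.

N=3 nodes, M=3 members, R=3 reactions → 2N=6, M+R=6
member 0 (0-1): L=5.2805, (cx,cy)=(0.4880,0.8728)
member 1 (0-2): L=5.4000, (cx,cy)=(1.0000,0.0000)
member 2 (1-2): L=5.4048, (cx,cy)=(0.5223,-0.8528)
solve A·x = −loads:
  F[0-1] = -1519.8085 N (compression)
  F[0-2] = +646.0882 N (tension)
  F[1-2] = -1236.9813 N (compression)
  Rx@0 = +95.6100 N
  Ry@0 = +1326.5375 N
  Ry@2 = +1054.8425 N

-1236.981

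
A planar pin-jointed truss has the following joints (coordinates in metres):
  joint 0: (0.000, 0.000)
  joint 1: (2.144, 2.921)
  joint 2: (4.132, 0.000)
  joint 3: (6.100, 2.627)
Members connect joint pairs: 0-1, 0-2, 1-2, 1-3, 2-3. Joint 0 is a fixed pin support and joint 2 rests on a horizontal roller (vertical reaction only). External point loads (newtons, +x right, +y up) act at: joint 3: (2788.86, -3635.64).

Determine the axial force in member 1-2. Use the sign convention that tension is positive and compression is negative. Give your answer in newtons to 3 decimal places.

-4708.760

N=4 nodes, M=5 members, R=3 reactions → 2N=8, M+R=8
member 0 (0-1): L=3.6234, (cx,cy)=(0.5917,0.8062)
member 1 (0-2): L=4.1320, (cx,cy)=(1.0000,0.0000)
member 2 (1-2): L=3.5333, (cx,cy)=(0.5626,-0.8267)
member 3 (1-3): L=3.9669, (cx,cy)=(0.9972,-0.0741)
member 4 (2-3): L=3.2824, (cx,cy)=(0.5996,0.8003)
solve A·x = −loads:
  F[0-1] = +4347.4077 N (tension)
  F[0-2] = +216.4529 N (tension)
  F[1-2] = -4708.7605 N (compression)
  F[1-3] = +5236.1578 N (tension)
  F[2-3] = -4057.7968 N (compression)
  Rx@0 = -2788.8600 N
  Ry@0 = -3504.6647 N
  Ry@2 = +7140.3047 N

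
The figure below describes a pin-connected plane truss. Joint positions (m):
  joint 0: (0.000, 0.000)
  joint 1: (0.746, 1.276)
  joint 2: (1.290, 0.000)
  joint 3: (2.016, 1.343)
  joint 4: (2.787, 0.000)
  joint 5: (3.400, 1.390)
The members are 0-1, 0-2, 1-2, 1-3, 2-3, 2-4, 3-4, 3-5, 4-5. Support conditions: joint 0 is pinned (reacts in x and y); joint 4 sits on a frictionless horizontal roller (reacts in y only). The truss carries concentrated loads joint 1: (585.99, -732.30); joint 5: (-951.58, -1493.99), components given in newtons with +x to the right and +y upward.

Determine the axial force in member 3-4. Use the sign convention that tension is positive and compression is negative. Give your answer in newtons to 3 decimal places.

N=6 nodes, M=9 members, R=3 reactions → 2N=12, M+R=12
member 0 (0-1): L=1.4781, (cx,cy)=(0.5047,0.8633)
member 1 (0-2): L=1.2900, (cx,cy)=(1.0000,0.0000)
member 2 (1-2): L=1.3871, (cx,cy)=(0.3922,-0.9199)
member 3 (1-3): L=1.2718, (cx,cy)=(0.9986,0.0527)
member 4 (2-3): L=1.5267, (cx,cy)=(0.4755,0.8797)
member 5 (2-4): L=1.4970, (cx,cy)=(1.0000,0.0000)
member 6 (3-4): L=1.5486, (cx,cy)=(0.4979,-0.8672)
member 7 (3-5): L=1.3848, (cx,cy)=(0.9994,0.0339)
member 8 (4-5): L=1.5192, (cx,cy)=(0.4035,0.9150)
solve A·x = −loads:
  F[0-1] = -479.5468 N (compression)
  F[0-2] = -123.5569 N (compression)
  F[1-2] = -384.8654 N (compression)
  F[1-3] = -678.0287 N (compression)
  F[2-3] = +402.4518 N (tension)
  F[2-4] = -465.8765 N (compression)
  F[3-4] = -378.6748 N (compression)
  F[3-5] = -297.3415 N (compression)
  F[4-5] = -1621.7910 N (compression)
  Rx@0 = +365.5900 N
  Ry@0 = +413.9869 N
  Ry@4 = +1812.3031 N

-378.675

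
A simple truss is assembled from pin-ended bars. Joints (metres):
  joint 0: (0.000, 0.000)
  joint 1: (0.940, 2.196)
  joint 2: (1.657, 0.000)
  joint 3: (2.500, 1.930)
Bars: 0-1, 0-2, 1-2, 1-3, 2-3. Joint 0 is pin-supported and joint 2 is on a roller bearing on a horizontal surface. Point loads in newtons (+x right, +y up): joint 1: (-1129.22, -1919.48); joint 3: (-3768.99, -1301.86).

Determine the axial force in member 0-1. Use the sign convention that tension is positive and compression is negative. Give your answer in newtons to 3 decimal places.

-6586.129

N=4 nodes, M=5 members, R=3 reactions → 2N=8, M+R=8
member 0 (0-1): L=2.3887, (cx,cy)=(0.3935,0.9193)
member 1 (0-2): L=1.6570, (cx,cy)=(1.0000,0.0000)
member 2 (1-2): L=2.3101, (cx,cy)=(0.3104,-0.9506)
member 3 (1-3): L=1.5825, (cx,cy)=(0.9858,-0.1681)
member 4 (2-3): L=2.1061, (cx,cy)=(0.4003,0.9164)
solve A·x = −loads:
  F[0-1] = -6586.1287 N (compression)
  F[0-2] = -2306.4692 N (compression)
  F[1-2] = +4884.3664 N (tension)
  F[1-3] = -3021.5093 N (compression)
  F[2-3] = -1974.8384 N (compression)
  Rx@0 = +4898.2100 N
  Ry@0 = +6054.7477 N
  Ry@2 = -2833.4077 N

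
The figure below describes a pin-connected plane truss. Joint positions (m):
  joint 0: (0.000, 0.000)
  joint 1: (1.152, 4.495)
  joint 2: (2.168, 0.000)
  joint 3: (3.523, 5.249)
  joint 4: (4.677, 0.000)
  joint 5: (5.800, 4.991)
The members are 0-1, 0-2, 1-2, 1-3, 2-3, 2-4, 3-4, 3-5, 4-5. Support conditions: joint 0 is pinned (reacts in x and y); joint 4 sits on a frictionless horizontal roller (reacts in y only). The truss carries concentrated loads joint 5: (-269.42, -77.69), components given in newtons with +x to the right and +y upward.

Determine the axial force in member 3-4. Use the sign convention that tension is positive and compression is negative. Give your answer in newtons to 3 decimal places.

303.776

N=6 nodes, M=9 members, R=3 reactions → 2N=12, M+R=12
member 0 (0-1): L=4.6403, (cx,cy)=(0.2483,0.9687)
member 1 (0-2): L=2.1680, (cx,cy)=(1.0000,0.0000)
member 2 (1-2): L=4.6084, (cx,cy)=(0.2205,-0.9754)
member 3 (1-3): L=2.4880, (cx,cy)=(0.9530,0.3031)
member 4 (2-3): L=5.4211, (cx,cy)=(0.2500,0.9683)
member 5 (2-4): L=2.5090, (cx,cy)=(1.0000,0.0000)
member 6 (3-4): L=5.3744, (cx,cy)=(0.2147,-0.9767)
member 7 (3-5): L=2.2916, (cx,cy)=(0.9936,-0.1126)
member 8 (4-5): L=5.1158, (cx,cy)=(0.2195,0.9756)
solve A·x = −loads:
  F[0-1] = -277.5428 N (compression)
  F[0-2] = -200.5169 N (compression)
  F[1-2] = +236.1940 N (tension)
  F[1-3] = -126.9461 N (compression)
  F[2-3] = -237.9347 N (compression)
  F[2-4] = -88.9719 N (compression)
  F[3-4] = +303.7762 N (tension)
  F[3-5] = -247.2480 N (compression)
  F[4-5] = -108.1651 N (compression)
  Rx@0 = +269.4200 N
  Ry@0 = +268.8538 N
  Ry@4 = -191.1638 N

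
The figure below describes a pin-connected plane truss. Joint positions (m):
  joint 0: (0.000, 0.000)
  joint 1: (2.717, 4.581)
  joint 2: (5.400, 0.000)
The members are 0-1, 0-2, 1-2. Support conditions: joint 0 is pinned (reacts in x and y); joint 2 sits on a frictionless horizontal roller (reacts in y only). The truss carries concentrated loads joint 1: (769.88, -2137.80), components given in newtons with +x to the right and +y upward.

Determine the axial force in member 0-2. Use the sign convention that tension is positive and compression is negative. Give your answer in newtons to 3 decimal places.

N=3 nodes, M=3 members, R=3 reactions → 2N=6, M+R=6
member 0 (0-1): L=5.3261, (cx,cy)=(0.5101,0.8601)
member 1 (0-2): L=5.4000, (cx,cy)=(1.0000,0.0000)
member 2 (1-2): L=5.3089, (cx,cy)=(0.5054,-0.8629)
solve A·x = −loads:
  F[0-1] = -475.5904 N (compression)
  F[0-2] = +1012.4913 N (tension)
  F[1-2] = -2003.4215 N (compression)
  Rx@0 = -769.8800 N
  Ry@0 = +409.0550 N
  Ry@2 = +1728.7450 N

1012.491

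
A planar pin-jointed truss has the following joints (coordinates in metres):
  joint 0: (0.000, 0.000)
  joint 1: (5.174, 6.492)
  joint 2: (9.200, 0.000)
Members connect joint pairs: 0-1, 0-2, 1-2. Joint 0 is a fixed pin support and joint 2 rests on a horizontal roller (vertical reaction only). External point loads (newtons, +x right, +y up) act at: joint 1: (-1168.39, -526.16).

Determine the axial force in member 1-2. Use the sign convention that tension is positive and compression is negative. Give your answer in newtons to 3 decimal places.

621.958

N=3 nodes, M=3 members, R=3 reactions → 2N=6, M+R=6
member 0 (0-1): L=8.3016, (cx,cy)=(0.6233,0.7820)
member 1 (0-2): L=9.2000, (cx,cy)=(1.0000,0.0000)
member 2 (1-2): L=7.6390, (cx,cy)=(0.5270,-0.8498)
solve A·x = −loads:
  F[0-1] = -1348.7254 N (compression)
  F[0-2] = -327.7910 N (compression)
  F[1-2] = +621.9584 N (tension)
  Rx@0 = +1168.3900 N
  Ry@0 = +1054.7291 N
  Ry@2 = -528.5691 N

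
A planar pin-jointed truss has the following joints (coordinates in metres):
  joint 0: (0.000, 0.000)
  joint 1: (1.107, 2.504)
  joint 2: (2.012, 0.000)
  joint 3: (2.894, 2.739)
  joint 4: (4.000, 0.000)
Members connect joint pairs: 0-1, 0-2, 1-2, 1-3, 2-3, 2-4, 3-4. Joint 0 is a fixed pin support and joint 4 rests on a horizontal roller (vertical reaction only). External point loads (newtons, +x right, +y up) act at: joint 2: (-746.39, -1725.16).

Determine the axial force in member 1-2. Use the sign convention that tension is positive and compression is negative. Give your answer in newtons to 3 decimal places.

819.722

N=5 nodes, M=7 members, R=3 reactions → 2N=10, M+R=10
member 0 (0-1): L=2.7378, (cx,cy)=(0.4043,0.9146)
member 1 (0-2): L=2.0120, (cx,cy)=(1.0000,0.0000)
member 2 (1-2): L=2.6625, (cx,cy)=(0.3399,-0.9405)
member 3 (1-3): L=1.8024, (cx,cy)=(0.9915,0.1304)
member 4 (2-3): L=2.8775, (cx,cy)=(0.3065,0.9519)
member 5 (2-4): L=1.9880, (cx,cy)=(1.0000,0.0000)
member 6 (3-4): L=2.9539, (cx,cy)=(0.3744,-0.9273)
solve A·x = −loads:
  F[0-1] = -937.4557 N (compression)
  F[0-2] = -367.3378 N (compression)
  F[1-2] = +819.7222 N (tension)
  F[1-3] = -663.3406 N (compression)
  F[2-3] = +1002.4982 N (tension)
  F[2-4] = +350.3971 N (tension)
  F[3-4] = -935.8299 N (compression)
  Rx@0 = +746.3900 N
  Ry@0 = +857.4045 N
  Ry@4 = +867.7555 N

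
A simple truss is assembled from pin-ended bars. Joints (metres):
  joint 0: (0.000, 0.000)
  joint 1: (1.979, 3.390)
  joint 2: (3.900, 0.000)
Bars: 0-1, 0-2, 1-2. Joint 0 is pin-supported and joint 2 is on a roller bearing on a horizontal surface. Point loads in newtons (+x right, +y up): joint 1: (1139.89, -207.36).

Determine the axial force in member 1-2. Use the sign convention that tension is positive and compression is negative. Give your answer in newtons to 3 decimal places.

N=3 nodes, M=3 members, R=3 reactions → 2N=6, M+R=6
member 0 (0-1): L=3.9254, (cx,cy)=(0.5042,0.8636)
member 1 (0-2): L=3.9000, (cx,cy)=(1.0000,0.0000)
member 2 (1-2): L=3.8965, (cx,cy)=(0.4930,-0.8700)
solve A·x = −loads:
  F[0-1] = +1029.0371 N (tension)
  F[0-2] = +621.0946 N (tension)
  F[1-2] = -1259.7947 N (compression)
  Rx@0 = -1139.8900 N
  Ry@0 = -888.6894 N
  Ry@2 = +1096.0494 N

-1259.795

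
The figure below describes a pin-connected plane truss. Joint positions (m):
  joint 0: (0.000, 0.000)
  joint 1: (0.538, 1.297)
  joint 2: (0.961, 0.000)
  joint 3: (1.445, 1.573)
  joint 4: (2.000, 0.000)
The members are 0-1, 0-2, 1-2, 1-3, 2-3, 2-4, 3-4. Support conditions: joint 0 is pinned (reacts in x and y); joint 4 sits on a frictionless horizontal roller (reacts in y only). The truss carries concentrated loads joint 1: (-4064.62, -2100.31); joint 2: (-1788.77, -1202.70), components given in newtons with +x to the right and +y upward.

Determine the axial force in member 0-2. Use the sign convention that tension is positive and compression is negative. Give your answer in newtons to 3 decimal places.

-3863.978

N=5 nodes, M=7 members, R=3 reactions → 2N=10, M+R=10
member 0 (0-1): L=1.4042, (cx,cy)=(0.3831,0.9237)
member 1 (0-2): L=0.9610, (cx,cy)=(1.0000,0.0000)
member 2 (1-2): L=1.3642, (cx,cy)=(0.3101,-0.9507)
member 3 (1-3): L=0.9481, (cx,cy)=(0.9567,0.2911)
member 4 (2-3): L=1.6458, (cx,cy)=(0.2941,0.9558)
member 5 (2-4): L=1.0390, (cx,cy)=(1.0000,0.0000)
member 6 (3-4): L=1.6680, (cx,cy)=(0.3327,-0.9430)
solve A·x = −loads:
  F[0-1] = -5192.2744 N (compression)
  F[0-2] = -3863.9783 N (compression)
  F[1-2] = +3183.7264 N (tension)
  F[1-3] = +1137.3107 N (tension)
  F[2-3] = -1908.5152 N (compression)
  F[2-4] = -526.7826 N (compression)
  F[3-4] = +1583.2323 N (tension)
  Rx@0 = +5853.3900 N
  Ry@0 = +4796.0353 N
  Ry@4 = -1493.0253 N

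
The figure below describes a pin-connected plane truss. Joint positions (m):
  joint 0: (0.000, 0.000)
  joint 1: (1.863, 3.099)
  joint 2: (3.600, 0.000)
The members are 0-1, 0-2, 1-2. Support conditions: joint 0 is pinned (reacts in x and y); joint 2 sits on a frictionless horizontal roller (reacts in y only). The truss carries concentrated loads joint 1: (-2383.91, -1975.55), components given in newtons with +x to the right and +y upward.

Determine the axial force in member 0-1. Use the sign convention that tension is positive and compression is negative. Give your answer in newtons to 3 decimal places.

N=3 nodes, M=3 members, R=3 reactions → 2N=6, M+R=6
member 0 (0-1): L=3.6159, (cx,cy)=(0.5152,0.8571)
member 1 (0-2): L=3.6000, (cx,cy)=(1.0000,0.0000)
member 2 (1-2): L=3.5526, (cx,cy)=(0.4889,-0.8723)
solve A·x = −loads:
  F[0-1] = -3506.6102 N (compression)
  F[0-2] = -577.2075 N (compression)
  F[1-2] = +1180.5341 N (tension)
  Rx@0 = +2383.9100 N
  Ry@0 = +3005.3521 N
  Ry@2 = -1029.8021 N

-3506.610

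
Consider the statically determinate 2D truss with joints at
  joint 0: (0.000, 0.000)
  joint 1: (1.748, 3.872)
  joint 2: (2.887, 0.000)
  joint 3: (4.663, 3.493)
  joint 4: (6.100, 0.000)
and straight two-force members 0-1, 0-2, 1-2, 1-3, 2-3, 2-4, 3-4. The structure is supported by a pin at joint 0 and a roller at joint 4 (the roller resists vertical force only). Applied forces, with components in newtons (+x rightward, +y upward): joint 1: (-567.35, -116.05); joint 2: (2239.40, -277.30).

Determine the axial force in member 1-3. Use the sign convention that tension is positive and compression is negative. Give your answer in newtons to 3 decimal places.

N=5 nodes, M=7 members, R=3 reactions → 2N=10, M+R=10
member 0 (0-1): L=4.2483, (cx,cy)=(0.4115,0.9114)
member 1 (0-2): L=2.8870, (cx,cy)=(1.0000,0.0000)
member 2 (1-2): L=4.0361, (cx,cy)=(0.2822,-0.9594)
member 3 (1-3): L=2.9395, (cx,cy)=(0.9917,-0.1289)
member 4 (2-3): L=3.9186, (cx,cy)=(0.4532,0.8914)
member 5 (2-4): L=3.2130, (cx,cy)=(1.0000,0.0000)
member 6 (3-4): L=3.7770, (cx,cy)=(0.3805,-0.9248)
solve A·x = −loads:
  F[0-1] = -646.2198 N (compression)
  F[0-2] = +1937.9440 N (tension)
  F[1-2] = +470.0943 N (tension)
  F[1-3] = +170.2130 N (tension)
  F[2-3] = -194.8480 N (compression)
  F[2-4] = -80.4821 N (compression)
  F[3-4] = +211.5407 N (tension)
  Rx@0 = -1672.0500 N
  Ry@0 = +588.9826 N
  Ry@4 = -195.6326 N

170.213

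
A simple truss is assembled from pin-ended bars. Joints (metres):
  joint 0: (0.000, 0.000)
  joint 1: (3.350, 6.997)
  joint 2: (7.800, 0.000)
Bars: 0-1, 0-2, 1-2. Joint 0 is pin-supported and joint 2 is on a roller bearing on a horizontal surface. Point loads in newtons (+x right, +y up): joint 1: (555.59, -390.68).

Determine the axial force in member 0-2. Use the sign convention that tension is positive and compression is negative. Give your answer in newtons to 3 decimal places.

423.685

N=3 nodes, M=3 members, R=3 reactions → 2N=6, M+R=6
member 0 (0-1): L=7.7576, (cx,cy)=(0.4318,0.9020)
member 1 (0-2): L=7.8000, (cx,cy)=(1.0000,0.0000)
member 2 (1-2): L=8.2922, (cx,cy)=(0.5366,-0.8438)
solve A·x = −loads:
  F[0-1] = +305.4536 N (tension)
  F[0-2] = +423.6848 N (tension)
  F[1-2] = -789.5004 N (compression)
  Rx@0 = -555.5900 N
  Ry@0 = -275.5048 N
  Ry@2 = +666.1848 N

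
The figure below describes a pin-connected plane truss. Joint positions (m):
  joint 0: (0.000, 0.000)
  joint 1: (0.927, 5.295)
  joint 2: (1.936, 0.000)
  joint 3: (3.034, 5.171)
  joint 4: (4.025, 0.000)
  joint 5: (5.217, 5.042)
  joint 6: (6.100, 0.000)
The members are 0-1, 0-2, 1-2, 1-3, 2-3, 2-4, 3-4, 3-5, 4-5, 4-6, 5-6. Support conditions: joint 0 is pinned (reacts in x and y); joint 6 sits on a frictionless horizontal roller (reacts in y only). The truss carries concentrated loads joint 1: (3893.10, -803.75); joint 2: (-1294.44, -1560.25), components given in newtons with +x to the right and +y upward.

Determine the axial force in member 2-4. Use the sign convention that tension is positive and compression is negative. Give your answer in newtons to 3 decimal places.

2369.714

N=7 nodes, M=11 members, R=3 reactions → 2N=14, M+R=14
member 0 (0-1): L=5.3755, (cx,cy)=(0.1724,0.9850)
member 1 (0-2): L=1.9360, (cx,cy)=(1.0000,0.0000)
member 2 (1-2): L=5.3903, (cx,cy)=(0.1872,-0.9823)
member 3 (1-3): L=2.1106, (cx,cy)=(0.9983,-0.0587)
member 4 (2-3): L=5.2863, (cx,cy)=(0.2077,0.9782)
member 5 (2-4): L=2.0890, (cx,cy)=(1.0000,0.0000)
member 6 (3-4): L=5.2651, (cx,cy)=(0.1882,-0.9821)
member 7 (3-5): L=2.1868, (cx,cy)=(0.9983,-0.0590)
member 8 (4-5): L=5.1810, (cx,cy)=(0.2301,0.9732)
member 9 (4-6): L=2.0750, (cx,cy)=(1.0000,0.0000)
member 10 (5-6): L=5.1187, (cx,cy)=(0.1725,-0.9850)
solve A·x = −loads:
  F[0-1] = +1657.5013 N (tension)
  F[0-2] = +2312.8272 N (tension)
  F[1-2] = -2289.8273 N (compression)
  F[1-3] = -3184.1369 N (compression)
  F[2-3] = +3894.5380 N (tension)
  F[2-4] = +2369.7136 N (tension)
  F[3-4] = -3971.8013 N (compression)
  F[3-5] = -1624.9694 N (compression)
  F[4-5] = +4008.3419 N (tension)
  F[4-6] = +699.9324 N (tension)
  F[5-6] = -4057.4960 N (compression)
  Rx@0 = -2598.6600 N
  Ry@0 = -1632.6696 N
  Ry@6 = +3996.6696 N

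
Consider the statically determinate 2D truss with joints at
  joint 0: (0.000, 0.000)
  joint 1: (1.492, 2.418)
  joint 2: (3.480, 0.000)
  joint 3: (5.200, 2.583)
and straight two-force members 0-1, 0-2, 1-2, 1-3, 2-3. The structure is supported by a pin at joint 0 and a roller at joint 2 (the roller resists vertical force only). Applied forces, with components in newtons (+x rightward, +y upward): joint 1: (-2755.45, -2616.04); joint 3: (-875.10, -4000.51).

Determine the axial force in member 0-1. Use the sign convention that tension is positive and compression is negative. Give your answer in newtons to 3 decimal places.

-2445.609

N=4 nodes, M=5 members, R=3 reactions → 2N=8, M+R=8
member 0 (0-1): L=2.8413, (cx,cy)=(0.5251,0.8510)
member 1 (0-2): L=3.4800, (cx,cy)=(1.0000,0.0000)
member 2 (1-2): L=3.1303, (cx,cy)=(0.6351,-0.7724)
member 3 (1-3): L=3.7117, (cx,cy)=(0.9990,0.0445)
member 4 (2-3): L=3.1033, (cx,cy)=(0.5543,0.8323)
solve A·x = −loads:
  F[0-1] = -2445.6090 N (compression)
  F[0-2] = -2346.3163 N (compression)
  F[1-2] = -586.0928 N (compression)
  F[1-3] = +1845.2563 N (tension)
  F[2-3] = -4904.8494 N (compression)
  Rx@0 = +3630.5500 N
  Ry@0 = +2081.2850 N
  Ry@2 = +4535.2650 N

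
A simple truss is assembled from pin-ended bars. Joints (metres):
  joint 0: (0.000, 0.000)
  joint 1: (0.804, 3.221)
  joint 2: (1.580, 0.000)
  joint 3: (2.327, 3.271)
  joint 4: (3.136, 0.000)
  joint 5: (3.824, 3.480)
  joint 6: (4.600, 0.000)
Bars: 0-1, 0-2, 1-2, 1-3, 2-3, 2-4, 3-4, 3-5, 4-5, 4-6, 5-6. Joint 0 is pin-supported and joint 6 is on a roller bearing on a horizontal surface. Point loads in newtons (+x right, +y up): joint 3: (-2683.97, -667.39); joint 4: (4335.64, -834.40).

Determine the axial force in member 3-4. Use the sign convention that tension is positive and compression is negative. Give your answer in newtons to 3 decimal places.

1954.166

N=7 nodes, M=11 members, R=3 reactions → 2N=14, M+R=14
member 0 (0-1): L=3.3198, (cx,cy)=(0.2422,0.9702)
member 1 (0-2): L=1.5800, (cx,cy)=(1.0000,0.0000)
member 2 (1-2): L=3.3132, (cx,cy)=(0.2342,-0.9722)
member 3 (1-3): L=1.5238, (cx,cy)=(0.9995,0.0328)
member 4 (2-3): L=3.3552, (cx,cy)=(0.2226,0.9749)
member 5 (2-4): L=1.5560, (cx,cy)=(1.0000,0.0000)
member 6 (3-4): L=3.3696, (cx,cy)=(0.2401,-0.9708)
member 7 (3-5): L=1.5115, (cx,cy)=(0.9904,0.1383)
member 8 (4-5): L=3.5474, (cx,cy)=(0.1939,0.9810)
member 9 (4-6): L=1.4640, (cx,cy)=(1.0000,0.0000)
member 10 (5-6): L=3.5655, (cx,cy)=(0.2176,-0.9760)
solve A·x = −loads:
  F[0-1] = -2580.6953 N (compression)
  F[0-2] = +2276.6660 N (tension)
  F[1-2] = +2534.3597 N (tension)
  F[1-3] = -1219.2442 N (compression)
  F[2-3] = -2527.2970 N (compression)
  F[2-4] = +3432.9317 N (tension)
  F[3-4] = +1954.1655 N (tension)
  F[3-5] = +437.7358 N (tension)
  F[4-5] = -1083.1744 N (compression)
  F[4-6] = -223.4525 N (compression)
  F[5-6] = +1026.6921 N (tension)
  Rx@0 = -1651.6700 N
  Ry@0 = +2503.8706 N
  Ry@6 = -1002.0806 N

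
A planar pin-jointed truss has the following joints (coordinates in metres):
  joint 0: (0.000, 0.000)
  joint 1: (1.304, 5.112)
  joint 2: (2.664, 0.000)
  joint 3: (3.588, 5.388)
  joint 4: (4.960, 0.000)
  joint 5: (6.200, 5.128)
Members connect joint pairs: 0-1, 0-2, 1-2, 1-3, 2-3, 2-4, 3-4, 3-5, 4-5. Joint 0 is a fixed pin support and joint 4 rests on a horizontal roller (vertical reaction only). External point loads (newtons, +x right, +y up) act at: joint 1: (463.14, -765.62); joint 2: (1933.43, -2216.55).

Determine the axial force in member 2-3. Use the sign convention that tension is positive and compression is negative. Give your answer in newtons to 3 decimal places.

N=6 nodes, M=9 members, R=3 reactions → 2N=12, M+R=12
member 0 (0-1): L=5.2757, (cx,cy)=(0.2472,0.9690)
member 1 (0-2): L=2.6640, (cx,cy)=(1.0000,0.0000)
member 2 (1-2): L=5.2898, (cx,cy)=(0.2571,-0.9664)
member 3 (1-3): L=2.3006, (cx,cy)=(0.9928,0.1200)
member 4 (2-3): L=5.4667, (cx,cy)=(0.1690,0.9856)
member 5 (2-4): L=2.2960, (cx,cy)=(1.0000,0.0000)
member 6 (3-4): L=5.5599, (cx,cy)=(0.2468,-0.9691)
member 7 (3-5): L=2.6249, (cx,cy)=(0.9951,-0.0991)
member 8 (4-5): L=5.2758, (cx,cy)=(0.2350,0.9720)
solve A·x = −loads:
  F[0-1] = -1148.6930 N (compression)
  F[0-2] = +2680.4939 N (tension)
  F[1-2] = +257.8121 N (tension)
  F[1-3] = -819.2637 N (compression)
  F[2-3] = +1996.1248 N (tension)
  F[2-4] = +475.9523 N (tension)
  F[3-4] = -1928.7653 N (compression)
  F[3-5] = +0.0000 N (tension)
  F[4-5] = -0.0000 N (compression)
  Rx@0 = -2396.5700 N
  Ry@0 = +1113.0512 N
  Ry@4 = +1869.1188 N

1996.125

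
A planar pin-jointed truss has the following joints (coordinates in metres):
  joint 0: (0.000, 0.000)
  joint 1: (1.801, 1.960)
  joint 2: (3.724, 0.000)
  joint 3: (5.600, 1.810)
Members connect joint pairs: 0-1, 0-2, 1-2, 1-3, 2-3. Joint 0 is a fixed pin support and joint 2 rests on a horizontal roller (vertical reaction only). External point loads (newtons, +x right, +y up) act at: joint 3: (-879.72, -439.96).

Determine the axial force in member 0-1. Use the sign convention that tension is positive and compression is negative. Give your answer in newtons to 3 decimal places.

N=4 nodes, M=5 members, R=3 reactions → 2N=8, M+R=8
member 0 (0-1): L=2.6618, (cx,cy)=(0.6766,0.7363)
member 1 (0-2): L=3.7240, (cx,cy)=(1.0000,0.0000)
member 2 (1-2): L=2.7458, (cx,cy)=(0.7003,-0.7138)
member 3 (1-3): L=3.8020, (cx,cy)=(0.9992,-0.0395)
member 4 (2-3): L=2.6068, (cx,cy)=(0.7197,0.6943)
solve A·x = −loads:
  F[0-1] = -279.6824 N (compression)
  F[0-2] = -690.4845 N (compression)
  F[1-2] = +311.0264 N (tension)
  F[1-3] = -407.3760 N (compression)
  F[2-3] = -656.7907 N (compression)
  Rx@0 = +879.7200 N
  Ry@0 = +205.9421 N
  Ry@2 = +234.0179 N

-279.682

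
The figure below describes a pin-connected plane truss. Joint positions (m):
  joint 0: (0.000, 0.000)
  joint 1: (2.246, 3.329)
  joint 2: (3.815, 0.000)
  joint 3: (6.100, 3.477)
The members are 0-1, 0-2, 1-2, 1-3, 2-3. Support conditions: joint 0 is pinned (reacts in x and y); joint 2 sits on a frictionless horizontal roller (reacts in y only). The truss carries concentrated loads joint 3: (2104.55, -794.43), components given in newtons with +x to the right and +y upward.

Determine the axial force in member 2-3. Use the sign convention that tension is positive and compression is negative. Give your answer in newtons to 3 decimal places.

-1074.448

N=4 nodes, M=5 members, R=3 reactions → 2N=8, M+R=8
member 0 (0-1): L=4.0158, (cx,cy)=(0.5593,0.8290)
member 1 (0-2): L=3.8150, (cx,cy)=(1.0000,0.0000)
member 2 (1-2): L=3.6802, (cx,cy)=(0.4263,-0.9046)
member 3 (1-3): L=3.8568, (cx,cy)=(0.9993,0.0384)
member 4 (2-3): L=4.1606, (cx,cy)=(0.5492,0.8357)
solve A·x = −loads:
  F[0-1] = +2887.8112 N (tension)
  F[0-2] = +489.4291 N (tension)
  F[1-2] = -2532.0853 N (compression)
  F[1-3] = +2696.6197 N (tension)
  F[2-3] = -1074.4478 N (compression)
  Rx@0 = -2104.5500 N
  Ry@0 = -2393.9169 N
  Ry@2 = +3188.3469 N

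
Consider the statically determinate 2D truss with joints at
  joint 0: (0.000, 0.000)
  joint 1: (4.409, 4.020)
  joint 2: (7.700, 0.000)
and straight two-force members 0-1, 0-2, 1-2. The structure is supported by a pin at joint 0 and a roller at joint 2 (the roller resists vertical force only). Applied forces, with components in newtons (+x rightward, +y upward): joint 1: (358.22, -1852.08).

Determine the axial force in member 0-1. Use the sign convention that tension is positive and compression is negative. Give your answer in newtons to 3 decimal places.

N=3 nodes, M=3 members, R=3 reactions → 2N=6, M+R=6
member 0 (0-1): L=5.9665, (cx,cy)=(0.7390,0.6738)
member 1 (0-2): L=7.7000, (cx,cy)=(1.0000,0.0000)
member 2 (1-2): L=5.1953, (cx,cy)=(0.6335,-0.7738)
solve A·x = −loads:
  F[0-1] = -897.3049 N (compression)
  F[0-2] = +1021.2865 N (tension)
  F[1-2] = -1612.2406 N (compression)
  Rx@0 = -358.2200 N
  Ry@0 = +604.5650 N
  Ry@2 = +1247.5150 N

-897.305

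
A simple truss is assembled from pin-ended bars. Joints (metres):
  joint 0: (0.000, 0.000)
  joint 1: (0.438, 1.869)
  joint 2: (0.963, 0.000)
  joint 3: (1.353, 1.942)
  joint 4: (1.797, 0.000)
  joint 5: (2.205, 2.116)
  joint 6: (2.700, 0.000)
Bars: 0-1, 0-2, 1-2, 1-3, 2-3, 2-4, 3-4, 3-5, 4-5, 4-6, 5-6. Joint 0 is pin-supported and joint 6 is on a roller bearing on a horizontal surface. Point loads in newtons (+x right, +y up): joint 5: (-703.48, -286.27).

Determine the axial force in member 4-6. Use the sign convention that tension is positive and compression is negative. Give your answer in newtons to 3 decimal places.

-74.281

N=7 nodes, M=11 members, R=3 reactions → 2N=14, M+R=14
member 0 (0-1): L=1.9196, (cx,cy)=(0.2282,0.9736)
member 1 (0-2): L=0.9630, (cx,cy)=(1.0000,0.0000)
member 2 (1-2): L=1.9413, (cx,cy)=(0.2704,-0.9627)
member 3 (1-3): L=0.9179, (cx,cy)=(0.9968,0.0795)
member 4 (2-3): L=1.9808, (cx,cy)=(0.1969,0.9804)
member 5 (2-4): L=0.8340, (cx,cy)=(1.0000,0.0000)
member 6 (3-4): L=1.9921, (cx,cy)=(0.2229,-0.9748)
member 7 (3-5): L=0.8696, (cx,cy)=(0.9798,0.2001)
member 8 (4-5): L=2.1550, (cx,cy)=(0.1893,0.9819)
member 9 (4-6): L=0.9030, (cx,cy)=(1.0000,0.0000)
member 10 (5-6): L=2.1731, (cx,cy)=(0.2278,-0.9737)
solve A·x = −loads:
  F[0-1] = -620.1615 N (compression)
  F[0-2] = -561.9789 N (compression)
  F[1-2] = +601.9555 N (tension)
  F[1-3] = -305.2562 N (compression)
  F[2-3] = -591.0968 N (compression)
  F[2-4] = -282.8080 N (compression)
  F[3-4] = +507.5551 N (tension)
  F[3-5] = -544.8136 N (compression)
  F[4-5] = -503.9019 N (compression)
  F[4-6] = -74.2810 N (compression)
  F[5-6] = +326.1053 N (tension)
  Rx@0 = +703.4800 N
  Ry@0 = +603.8027 N
  Ry@6 = -317.5327 N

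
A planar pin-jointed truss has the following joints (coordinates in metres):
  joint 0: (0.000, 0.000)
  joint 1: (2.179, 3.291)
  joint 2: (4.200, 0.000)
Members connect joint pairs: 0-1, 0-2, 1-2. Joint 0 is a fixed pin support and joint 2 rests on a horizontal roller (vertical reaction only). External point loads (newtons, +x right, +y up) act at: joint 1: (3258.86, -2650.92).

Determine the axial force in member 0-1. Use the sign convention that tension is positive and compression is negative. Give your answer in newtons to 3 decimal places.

N=3 nodes, M=3 members, R=3 reactions → 2N=6, M+R=6
member 0 (0-1): L=3.9470, (cx,cy)=(0.5521,0.8338)
member 1 (0-2): L=4.2000, (cx,cy)=(1.0000,0.0000)
member 2 (1-2): L=3.8620, (cx,cy)=(0.5233,-0.8521)
solve A·x = −loads:
  F[0-1] = +1532.6840 N (tension)
  F[0-2] = +2412.7167 N (tension)
  F[1-2] = -4610.5572 N (compression)
  Rx@0 = -3258.8600 N
  Ry@0 = -1277.9521 N
  Ry@2 = +3928.8721 N

1532.684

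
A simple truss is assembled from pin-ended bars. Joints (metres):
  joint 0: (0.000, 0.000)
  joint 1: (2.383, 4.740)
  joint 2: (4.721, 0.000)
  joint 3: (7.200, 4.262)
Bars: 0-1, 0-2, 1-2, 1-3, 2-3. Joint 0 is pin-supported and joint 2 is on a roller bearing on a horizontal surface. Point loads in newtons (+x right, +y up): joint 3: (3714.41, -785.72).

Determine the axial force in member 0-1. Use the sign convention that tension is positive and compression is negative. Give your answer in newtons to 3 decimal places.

4214.986

N=4 nodes, M=5 members, R=3 reactions → 2N=8, M+R=8
member 0 (0-1): L=5.3053, (cx,cy)=(0.4492,0.8934)
member 1 (0-2): L=4.7210, (cx,cy)=(1.0000,0.0000)
member 2 (1-2): L=5.2852, (cx,cy)=(0.4424,-0.8968)
member 3 (1-3): L=4.8407, (cx,cy)=(0.9951,-0.0987)
member 4 (2-3): L=4.9305, (cx,cy)=(0.5028,0.8644)
solve A·x = −loads:
  F[0-1] = +4214.9862 N (tension)
  F[0-2] = +1821.1527 N (tension)
  F[1-2] = -4635.4168 N (compression)
  F[1-3] = +3963.1655 N (tension)
  F[2-3] = -456.2295 N (compression)
  Rx@0 = -3714.4100 N
  Ry@0 = -3765.8579 N
  Ry@2 = +4551.5779 N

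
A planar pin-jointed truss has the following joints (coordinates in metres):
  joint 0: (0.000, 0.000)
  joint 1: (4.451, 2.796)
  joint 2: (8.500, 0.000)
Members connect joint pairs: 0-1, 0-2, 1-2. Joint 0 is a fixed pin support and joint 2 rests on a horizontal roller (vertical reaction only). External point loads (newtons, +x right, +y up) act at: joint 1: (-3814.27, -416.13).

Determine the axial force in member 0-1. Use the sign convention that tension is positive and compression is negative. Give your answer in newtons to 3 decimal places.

-2731.366

N=3 nodes, M=3 members, R=3 reactions → 2N=6, M+R=6
member 0 (0-1): L=5.2563, (cx,cy)=(0.8468,0.5319)
member 1 (0-2): L=8.5000, (cx,cy)=(1.0000,0.0000)
member 2 (1-2): L=4.9206, (cx,cy)=(0.8229,-0.5682)
solve A·x = −loads:
  F[0-1] = -2731.3656 N (compression)
  F[0-2] = -1501.3814 N (compression)
  F[1-2] = +1824.5625 N (tension)
  Rx@0 = +3814.2700 N
  Ry@0 = +1452.8952 N
  Ry@2 = -1036.7652 N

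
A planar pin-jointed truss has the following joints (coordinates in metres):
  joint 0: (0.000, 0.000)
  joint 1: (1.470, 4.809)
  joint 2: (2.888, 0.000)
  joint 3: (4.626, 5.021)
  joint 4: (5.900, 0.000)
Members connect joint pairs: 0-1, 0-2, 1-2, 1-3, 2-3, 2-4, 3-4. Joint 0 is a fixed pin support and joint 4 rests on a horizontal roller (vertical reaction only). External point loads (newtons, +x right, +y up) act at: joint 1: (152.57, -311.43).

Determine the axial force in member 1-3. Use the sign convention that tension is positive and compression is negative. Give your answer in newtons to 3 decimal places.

-124.310

N=5 nodes, M=7 members, R=3 reactions → 2N=10, M+R=10
member 0 (0-1): L=5.0287, (cx,cy)=(0.2923,0.9563)
member 1 (0-2): L=2.8880, (cx,cy)=(1.0000,0.0000)
member 2 (1-2): L=5.0137, (cx,cy)=(0.2828,-0.9592)
member 3 (1-3): L=3.1631, (cx,cy)=(0.9978,0.0670)
member 4 (2-3): L=5.3133, (cx,cy)=(0.3271,0.9450)
member 5 (2-4): L=3.0120, (cx,cy)=(1.0000,0.0000)
member 6 (3-4): L=5.1801, (cx,cy)=(0.2459,-0.9693)
solve A·x = −loads:
  F[0-1] = -114.4795 N (compression)
  F[0-2] = +186.0352 N (tension)
  F[1-2] = -219.2336 N (compression)
  F[1-3] = -124.3100 N (compression)
  F[2-3] = +222.5241 N (tension)
  F[2-4] = +51.2419 N (tension)
  F[3-4] = -208.3506 N (compression)
  Rx@0 = -152.5700 N
  Ry@0 = +109.4789 N
  Ry@4 = +201.9511 N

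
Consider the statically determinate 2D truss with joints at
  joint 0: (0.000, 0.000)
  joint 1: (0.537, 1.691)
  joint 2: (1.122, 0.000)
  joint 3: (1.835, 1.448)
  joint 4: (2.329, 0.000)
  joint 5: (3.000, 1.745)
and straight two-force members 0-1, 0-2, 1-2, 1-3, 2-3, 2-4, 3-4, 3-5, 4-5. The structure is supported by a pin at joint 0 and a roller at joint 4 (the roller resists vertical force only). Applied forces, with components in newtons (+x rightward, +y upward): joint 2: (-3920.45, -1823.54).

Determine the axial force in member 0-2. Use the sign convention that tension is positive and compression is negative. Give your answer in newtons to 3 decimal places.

-3620.338

N=6 nodes, M=9 members, R=3 reactions → 2N=12, M+R=12
member 0 (0-1): L=1.7742, (cx,cy)=(0.3027,0.9531)
member 1 (0-2): L=1.1220, (cx,cy)=(1.0000,0.0000)
member 2 (1-2): L=1.7893, (cx,cy)=(0.3269,-0.9450)
member 3 (1-3): L=1.3206, (cx,cy)=(0.9829,-0.1840)
member 4 (2-3): L=1.6140, (cx,cy)=(0.4418,0.8971)
member 5 (2-4): L=1.2070, (cx,cy)=(1.0000,0.0000)
member 6 (3-4): L=1.5299, (cx,cy)=(0.3229,-0.9464)
member 7 (3-5): L=1.2023, (cx,cy)=(0.9690,0.2470)
member 8 (4-5): L=1.8696, (cx,cy)=(0.3589,0.9334)
solve A·x = −loads:
  F[0-1] = -991.5543 N (compression)
  F[0-2] = -3620.3377 N (compression)
  F[1-2] = +1132.8195 N (tension)
  F[1-3] = -682.1220 N (compression)
  F[2-3] = +839.3076 N (tension)
  F[2-4] = +299.7071 N (tension)
  F[3-4] = -928.2110 N (compression)
  F[3-5] = +0.0000 N (tension)
  F[4-5] = -0.0000 N (compression)
  Rx@0 = +3920.4500 N
  Ry@0 = +945.0463 N
  Ry@4 = +878.4937 N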